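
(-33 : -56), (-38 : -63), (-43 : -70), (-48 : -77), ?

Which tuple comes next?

(-53 : -84)

First slot: −5 each step, so -33, -38, -43, -48 → -53.
Second slot goes -56, -63, -70, -77 → -84 (−7 each step).
Combining the parts gives (-53 : -84).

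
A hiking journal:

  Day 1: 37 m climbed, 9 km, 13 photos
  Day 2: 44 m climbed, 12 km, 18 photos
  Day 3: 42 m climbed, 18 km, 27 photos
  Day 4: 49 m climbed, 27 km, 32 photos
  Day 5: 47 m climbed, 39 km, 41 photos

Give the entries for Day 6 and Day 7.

54 m climbed, 54 km, 46 photos; 52 m climbed, 72 km, 55 photos

M climbed goes 37, 44, 42, 49, 47 → 54 → 52 (alternating steps +7, −2, +7, −2, …).
Km — differences are 3, 6, 9, … (increasing by 3 each time): 9, 12, 18, 27, 39 → 54 → 72.
For the photos, alternating steps +5, +9, +5, +9, …: 13, 18, 27, 32, 41 → 46 → 55.
So the next two records are 54 m climbed, 54 km, 46 photos and 52 m climbed, 72 km, 55 photos.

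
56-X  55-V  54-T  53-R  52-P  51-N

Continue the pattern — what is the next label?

50-L

First component: −1 each step; 56, 55, 54, 53, 52, 51 → 50.
Letter: X, V, T, R, P, N → L (letters move back 2 places in the alphabet).
Combining the parts gives 50-L.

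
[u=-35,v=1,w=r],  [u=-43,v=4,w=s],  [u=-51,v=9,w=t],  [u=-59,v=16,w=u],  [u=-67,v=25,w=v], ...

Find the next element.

[u=-75,v=36,w=w]

U goes -35, -43, -51, -59, -67 → -75 (−8 each step).
V: 1, 4, 9, 16, 25 → 36 (perfect squares: 1², 2², 3², …).
W: r, s, t, u, v → w (letters move forward 1 place in the alphabet).
So the next element is [u=-75,v=36,w=w].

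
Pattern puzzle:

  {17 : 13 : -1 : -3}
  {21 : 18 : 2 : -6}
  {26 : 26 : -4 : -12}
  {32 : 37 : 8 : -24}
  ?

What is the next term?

First entry: 17, 21, 26, 32 → 39 (differences are 4, 5, 6, … (increasing by 1 each time)).
Second entry: differences are 5, 8, 11, … (increasing by 3 each time), so 13, 18, 26, 37 → 51.
For the third entry, ×(-2) each step: -1, 2, -4, 8 → -16.
Fourth entry: ×2 each step; -3, -6, -12, -24 → -48.
Putting it together: {39 : 51 : -16 : -48}.

{39 : 51 : -16 : -48}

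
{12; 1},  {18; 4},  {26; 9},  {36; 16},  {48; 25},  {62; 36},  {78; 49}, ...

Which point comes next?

{96; 64}

First component: differences are 6, 8, 10, … (increasing by 2 each time); 12, 18, 26, 36, 48, 62, 78 → 96.
Second component: perfect squares: 1², 2², 3², …, so 1, 4, 9, 16, 25, 36, 49 → 64.
Combining the parts gives {96; 64}.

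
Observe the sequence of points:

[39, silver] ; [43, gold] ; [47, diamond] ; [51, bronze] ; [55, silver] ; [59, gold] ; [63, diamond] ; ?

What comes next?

First entry: +4 each step; 39, 43, 47, 51, 55, 59, 63 → 67.
Rank: silver, gold, diamond, bronze, silver, gold, diamond → bronze (repeats silver → gold → diamond → bronze).
Putting it together: [67, bronze].

[67, bronze]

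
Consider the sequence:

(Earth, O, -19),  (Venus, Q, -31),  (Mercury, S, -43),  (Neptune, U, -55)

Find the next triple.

Planet goes Earth, Venus, Mercury, Neptune → Uranus (runs backward through the planets Mercury→Neptune).
Letter goes O, Q, S, U → W (letters move forward 2 places in the alphabet).
For the third component, −12 each step: -19, -31, -43, -55 → -67.
Putting it together: (Uranus, W, -67).

(Uranus, W, -67)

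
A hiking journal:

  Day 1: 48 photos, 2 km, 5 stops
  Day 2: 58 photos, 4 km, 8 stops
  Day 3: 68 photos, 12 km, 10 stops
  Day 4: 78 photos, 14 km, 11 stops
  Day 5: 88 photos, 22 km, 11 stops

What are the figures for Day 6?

98 photos, 24 km, 10 stops

Photos: +10 each step, so 48, 58, 68, 78, 88 → 98.
Km: alternating steps +2, +8, +2, +8, …; 2, 4, 12, 14, 22 → 24.
Stops: 5, 8, 10, 11, 11 → 10 (differences are 3, 2, 1, … (decreasing by 1 each time)).
So the next row is 98 photos, 24 km, 10 stops.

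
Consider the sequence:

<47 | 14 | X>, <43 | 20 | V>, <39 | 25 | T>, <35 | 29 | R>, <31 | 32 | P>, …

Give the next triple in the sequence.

<27 | 34 | N>

First part — −4 each step: 47, 43, 39, 35, 31 → 27.
Second part: differences are 6, 5, 4, … (decreasing by 1 each time), so 14, 20, 25, 29, 32 → 34.
Letter: letters move back 2 places in the alphabet, so X, V, T, R, P → N.
Putting it together: <27 | 34 | N>.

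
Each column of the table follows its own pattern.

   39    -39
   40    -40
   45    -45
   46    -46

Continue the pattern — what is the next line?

51  -51

First component goes 39, 40, 45, 46 → 51 (alternating steps +1, +5, +1, +5, …).
Second component: always the negative of the first component; -39, -40, -45, -46 → -51.
So the next line is 51  -51.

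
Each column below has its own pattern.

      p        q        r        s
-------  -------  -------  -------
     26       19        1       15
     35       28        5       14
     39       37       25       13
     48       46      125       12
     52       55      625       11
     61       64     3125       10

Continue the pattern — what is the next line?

Column p: alternating steps +9, +4, +9, +4, …, so 26, 35, 39, 48, 52, 61 → 65.
Column q: +9 each step; 19, 28, 37, 46, 55, 64 → 73.
Column r goes 1, 5, 25, 125, 625, 3125 → 15625 (×5 each step).
Column s: −1 each step, so 15, 14, 13, 12, 11, 10 → 9.
Putting it together: 65  73  15625  9.

65  73  15625  9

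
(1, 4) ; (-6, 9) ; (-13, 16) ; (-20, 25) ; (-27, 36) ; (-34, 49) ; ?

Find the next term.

First coordinate — −7 each step: 1, -6, -13, -20, -27, -34 → -41.
Second coordinate goes 4, 9, 16, 25, 36, 49 → 64 (perfect squares: 2², 3², 4², …).
Combining the parts gives (-41, 64).

(-41, 64)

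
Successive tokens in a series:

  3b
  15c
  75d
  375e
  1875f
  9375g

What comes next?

46875h

First component goes 3, 15, 75, 375, 1875, 9375 → 46875 (×5 each step).
Letter: letters move forward 1 place in the alphabet, so b, c, d, e, f, g → h.
Combining the parts gives 46875h.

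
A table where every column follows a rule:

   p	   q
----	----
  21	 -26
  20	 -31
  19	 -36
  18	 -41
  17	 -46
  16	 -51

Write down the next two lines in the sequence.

15  -56; 14  -61

Column p: 21, 20, 19, 18, 17, 16 → 15 → 14 (−1 each step).
Column q: -26, -31, -36, -41, -46, -51 → -56 → -61 (−5 each step).
Putting the parts together: 15  -56 and then 14  -61.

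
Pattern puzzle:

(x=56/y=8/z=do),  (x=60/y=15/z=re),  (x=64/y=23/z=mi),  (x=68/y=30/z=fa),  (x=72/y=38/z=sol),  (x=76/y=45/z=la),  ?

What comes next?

(x=80/y=53/z=ti)

X: +4 each step; 56, 60, 64, 68, 72, 76 → 80.
Y goes 8, 15, 23, 30, 38, 45 → 53 (alternating steps +7, +8, +7, +8, …).
Z goes do, re, mi, fa, sol, la → ti (runs through the solfège scale do→ti).
Combining the parts gives (x=80/y=53/z=ti).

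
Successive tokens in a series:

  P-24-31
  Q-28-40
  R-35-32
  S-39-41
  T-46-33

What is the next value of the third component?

Third component — alternating steps +9, −8, +9, −8, …: 31, 40, 32, 41, 33 → 42.

42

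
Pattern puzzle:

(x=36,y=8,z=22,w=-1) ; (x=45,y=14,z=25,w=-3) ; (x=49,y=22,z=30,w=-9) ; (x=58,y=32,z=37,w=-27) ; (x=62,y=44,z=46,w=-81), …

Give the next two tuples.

X: alternating steps +9, +4, +9, +4, …; 36, 45, 49, 58, 62 → 71 → 75.
Y: differences are 6, 8, 10, … (increasing by 2 each time); 8, 14, 22, 32, 44 → 58 → 74.
For the z, differences are 3, 5, 7, … (increasing by 2 each time): 22, 25, 30, 37, 46 → 57 → 70.
W: ×3 each step, so -1, -3, -9, -27, -81 → -243 → -729.
Putting the parts together: (x=71,y=58,z=57,w=-243) and then (x=75,y=74,z=70,w=-729).

(x=71,y=58,z=57,w=-243), (x=75,y=74,z=70,w=-729)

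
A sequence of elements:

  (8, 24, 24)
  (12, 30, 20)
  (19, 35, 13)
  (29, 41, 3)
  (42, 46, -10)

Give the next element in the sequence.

(58, 52, -26)

First slot: differences are 4, 7, 10, … (increasing by 3 each time); 8, 12, 19, 29, 42 → 58.
Second slot: alternating steps +6, +5, +6, +5, …, so 24, 30, 35, 41, 46 → 52.
Third slot — together with the first slot always sums to 32: 24, 20, 13, 3, -10 → -26.
Putting it together: (58, 52, -26).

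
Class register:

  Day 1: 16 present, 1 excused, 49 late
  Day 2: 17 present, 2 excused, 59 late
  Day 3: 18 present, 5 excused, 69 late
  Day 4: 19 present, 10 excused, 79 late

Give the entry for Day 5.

20 present, 17 excused, 89 late

Present: 16, 17, 18, 19 → 20 (+1 each step).
Excused goes 1, 2, 5, 10 → 17 (differences are 1, 3, 5, … (increasing by 2 each time)).
Late goes 49, 59, 69, 79 → 89 (+10 each step).
So the next line is 20 present, 17 excused, 89 late.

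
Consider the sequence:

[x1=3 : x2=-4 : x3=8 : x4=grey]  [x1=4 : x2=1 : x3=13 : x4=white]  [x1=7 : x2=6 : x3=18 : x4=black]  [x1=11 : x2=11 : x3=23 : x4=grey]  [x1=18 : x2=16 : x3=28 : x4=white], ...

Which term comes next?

X1: each term is the sum of the two before it, so 3, 4, 7, 11, 18 → 29.
X2: -4, 1, 6, 11, 16 → 21 (+5 each step).
X3 — always 12 more than the x2: 8, 13, 18, 23, 28 → 33.
X4 — repeats grey → white → black: grey, white, black, grey, white → black.
So the next term is [x1=29 : x2=21 : x3=33 : x4=black].

[x1=29 : x2=21 : x3=33 : x4=black]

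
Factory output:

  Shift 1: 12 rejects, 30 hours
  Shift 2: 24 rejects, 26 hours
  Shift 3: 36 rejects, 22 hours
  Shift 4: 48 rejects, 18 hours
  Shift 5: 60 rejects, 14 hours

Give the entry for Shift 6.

72 rejects, 10 hours

Rejects — +12 each step: 12, 24, 36, 48, 60 → 72.
Hours: −4 each step; 30, 26, 22, 18, 14 → 10.
So the next record is 72 rejects, 10 hours.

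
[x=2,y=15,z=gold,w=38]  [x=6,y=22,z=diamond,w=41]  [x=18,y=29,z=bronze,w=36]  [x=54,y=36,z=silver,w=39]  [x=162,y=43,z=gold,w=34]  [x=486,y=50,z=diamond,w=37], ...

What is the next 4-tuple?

[x=1458,y=57,z=bronze,w=32]

X: 2, 6, 18, 54, 162, 486 → 1458 (×3 each step).
Y: +7 each step, so 15, 22, 29, 36, 43, 50 → 57.
Z: repeats gold → diamond → bronze → silver; gold, diamond, bronze, silver, gold, diamond → bronze.
W: alternating steps +3, −5, +3, −5, …, so 38, 41, 36, 39, 34, 37 → 32.
Combining the parts gives [x=1458,y=57,z=bronze,w=32].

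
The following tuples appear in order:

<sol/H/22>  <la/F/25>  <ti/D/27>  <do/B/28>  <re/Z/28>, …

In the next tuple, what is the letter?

Letter: letters move back 2 places in the alphabet, wrapping A→Z, so H, F, D, B, Z → X.

X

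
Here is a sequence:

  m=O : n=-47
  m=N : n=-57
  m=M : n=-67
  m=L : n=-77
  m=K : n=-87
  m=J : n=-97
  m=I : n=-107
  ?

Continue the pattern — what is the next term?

m=H : n=-117

For the m, letters move back 1 place in the alphabet: O, N, M, L, K, J, I → H.
N: −10 each step, so -47, -57, -67, -77, -87, -97, -107 → -117.
Putting it together: m=H : n=-117.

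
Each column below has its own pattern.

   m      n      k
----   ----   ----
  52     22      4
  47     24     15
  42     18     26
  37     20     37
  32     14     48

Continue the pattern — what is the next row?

27  16  59

Column m: −5 each step; 52, 47, 42, 37, 32 → 27.
Column n: alternating steps +2, −6, +2, −6, …, so 22, 24, 18, 20, 14 → 16.
Column k — +11 each step: 4, 15, 26, 37, 48 → 59.
Combining the parts gives 27  16  59.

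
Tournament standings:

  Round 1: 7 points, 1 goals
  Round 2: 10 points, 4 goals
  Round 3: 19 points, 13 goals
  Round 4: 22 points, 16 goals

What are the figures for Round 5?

31 points, 25 goals

For the points, alternating steps +3, +9, +3, +9, …: 7, 10, 19, 22 → 31.
Goals: always 6 less than the points; 1, 4, 13, 16 → 25.
So the next record is 31 points, 25 goals.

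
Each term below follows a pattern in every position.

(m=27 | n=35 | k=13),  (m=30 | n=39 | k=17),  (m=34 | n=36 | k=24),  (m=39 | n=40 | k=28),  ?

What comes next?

(m=45 | n=37 | k=35)

For the m, differences are 3, 4, 5, … (increasing by 1 each time): 27, 30, 34, 39 → 45.
N: 35, 39, 36, 40 → 37 (alternating steps +4, −3, +4, −3, …).
K: alternating steps +4, +7, +4, +7, …, so 13, 17, 24, 28 → 35.
Putting it together: (m=45 | n=37 | k=35).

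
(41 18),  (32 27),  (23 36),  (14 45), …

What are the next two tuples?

(5 54), (-4 63)

First slot: 41, 32, 23, 14 → 5 → -4 (−9 each step).
Second slot: 18, 27, 36, 45 → 54 → 63 (together with the first slot always sums to 59).
So the next two tuples are (5 54) and (-4 63).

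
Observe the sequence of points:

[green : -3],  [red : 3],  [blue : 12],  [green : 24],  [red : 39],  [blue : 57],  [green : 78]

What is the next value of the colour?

For the colour, repeats green → red → blue: green, red, blue, green, red, blue, green → red.

red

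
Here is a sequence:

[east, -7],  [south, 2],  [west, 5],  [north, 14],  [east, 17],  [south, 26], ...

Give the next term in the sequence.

Direction: repeats east → south → west → north; east, south, west, north, east, south → west.
Second component: -7, 2, 5, 14, 17, 26 → 29 (alternating steps +9, +3, +9, +3, …).
So the next term is [west, 29].

[west, 29]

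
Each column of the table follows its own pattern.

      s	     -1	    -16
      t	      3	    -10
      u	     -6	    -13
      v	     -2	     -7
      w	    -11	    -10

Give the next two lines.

x  -7  -4; y  -16  -7

Letter goes s, t, u, v, w → x → y (letters move forward 1 place in the alphabet).
Second component: -1, 3, -6, -2, -11 → -7 → -16 (alternating steps +4, −9, +4, −9, …).
Third component: alternating steps +6, −3, +6, −3, …; -16, -10, -13, -7, -10 → -4 → -7.
Putting the parts together: x  -7  -4 and then y  -16  -7.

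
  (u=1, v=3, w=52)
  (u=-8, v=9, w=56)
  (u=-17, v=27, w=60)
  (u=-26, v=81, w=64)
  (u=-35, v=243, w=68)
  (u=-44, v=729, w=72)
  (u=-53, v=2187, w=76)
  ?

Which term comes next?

U: −9 each step; 1, -8, -17, -26, -35, -44, -53 → -62.
V: ×3 each step; 3, 9, 27, 81, 243, 729, 2187 → 6561.
W: 52, 56, 60, 64, 68, 72, 76 → 80 (+4 each step).
Combining the parts gives (u=-62, v=6561, w=80).

(u=-62, v=6561, w=80)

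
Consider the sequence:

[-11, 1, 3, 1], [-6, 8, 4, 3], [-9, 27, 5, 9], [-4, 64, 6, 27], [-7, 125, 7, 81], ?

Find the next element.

[-2, 216, 8, 243]

First component: alternating steps +5, −3, +5, −3, …, so -11, -6, -9, -4, -7 → -2.
Second component: perfect cubes: 1³, 2³, 3³, …; 1, 8, 27, 64, 125 → 216.
Third component: +1 each step; 3, 4, 5, 6, 7 → 8.
Fourth component: 1, 3, 9, 27, 81 → 243 (×3 each step).
Combining the parts gives [-2, 216, 8, 243].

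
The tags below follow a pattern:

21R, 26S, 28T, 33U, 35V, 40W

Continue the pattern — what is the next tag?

First component: alternating steps +5, +2, +5, +2, …, so 21, 26, 28, 33, 35, 40 → 42.
For the letter, letters move forward 1 place in the alphabet: R, S, T, U, V, W → X.
Combining the parts gives 42X.

42X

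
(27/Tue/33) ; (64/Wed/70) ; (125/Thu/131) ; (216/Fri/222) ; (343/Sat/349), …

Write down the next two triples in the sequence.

(512/Sun/518), (729/Mon/735)

First entry: perfect cubes: 3³, 4³, 5³, …; 27, 64, 125, 216, 343 → 512 → 729.
Day goes Tue, Wed, Thu, Fri, Sat → Sun → Mon (runs through the weekdays Mon→Sun).
Third entry goes 33, 70, 131, 222, 349 → 518 → 735 (always 6 more than the first entry).
Putting the parts together: (512/Sun/518) and then (729/Mon/735).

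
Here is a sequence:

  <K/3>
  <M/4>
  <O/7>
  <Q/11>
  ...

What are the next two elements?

Letter goes K, M, O, Q → S → U (letters move forward 2 places in the alphabet).
For the second slot, each term is the sum of the two before it: 3, 4, 7, 11 → 18 → 29.
Putting the parts together: <S/18> and then <U/29>.

<S/18>, <U/29>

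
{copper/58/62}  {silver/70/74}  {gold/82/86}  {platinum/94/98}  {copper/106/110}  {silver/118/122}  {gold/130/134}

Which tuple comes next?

Metal — repeats copper → silver → gold → platinum: copper, silver, gold, platinum, copper, silver, gold → platinum.
Second value goes 58, 70, 82, 94, 106, 118, 130 → 142 (+12 each step).
Third value: 62, 74, 86, 98, 110, 122, 134 → 146 (always 4 more than the second value).
Putting it together: {platinum/142/146}.

{platinum/142/146}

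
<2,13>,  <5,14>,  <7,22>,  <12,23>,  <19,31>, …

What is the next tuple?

<31,32>

First entry goes 2, 5, 7, 12, 19 → 31 (each term is the sum of the two before it).
Second entry: alternating steps +1, +8, +1, +8, …; 13, 14, 22, 23, 31 → 32.
Putting it together: <31,32>.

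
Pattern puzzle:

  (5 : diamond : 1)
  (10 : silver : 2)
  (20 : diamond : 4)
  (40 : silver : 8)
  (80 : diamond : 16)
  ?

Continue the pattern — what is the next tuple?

For the first entry, ×2 each step: 5, 10, 20, 40, 80 → 160.
Rank goes diamond, silver, diamond, silver, diamond → silver (alternates diamond ↔ silver).
Third entry: ×2 each step; 1, 2, 4, 8, 16 → 32.
Putting it together: (160 : silver : 32).

(160 : silver : 32)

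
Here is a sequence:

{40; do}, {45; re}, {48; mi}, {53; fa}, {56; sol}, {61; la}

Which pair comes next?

{64; ti}

First slot: alternating steps +5, +3, +5, +3, …, so 40, 45, 48, 53, 56, 61 → 64.
Note — runs through the solfège scale do→ti: do, re, mi, fa, sol, la → ti.
Combining the parts gives {64; ti}.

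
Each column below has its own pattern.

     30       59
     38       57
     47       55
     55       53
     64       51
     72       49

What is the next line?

For the first component, alternating steps +8, +9, +8, +9, …: 30, 38, 47, 55, 64, 72 → 81.
For the second component, −2 each step: 59, 57, 55, 53, 51, 49 → 47.
Combining the parts gives 81  47.

81  47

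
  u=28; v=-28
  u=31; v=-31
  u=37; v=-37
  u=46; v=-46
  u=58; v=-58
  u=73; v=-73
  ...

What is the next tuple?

u=91; v=-91

U: 28, 31, 37, 46, 58, 73 → 91 (differences are 3, 6, 9, … (increasing by 3 each time)).
V — always the negative of the u: -28, -31, -37, -46, -58, -73 → -91.
So the next tuple is u=91; v=-91.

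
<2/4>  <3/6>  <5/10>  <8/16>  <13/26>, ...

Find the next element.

<21/42>

First value: 2, 3, 5, 8, 13 → 21 (each term is the sum of the two before it).
Second value: always 2 × the first value, so 4, 6, 10, 16, 26 → 42.
So the next element is <21/42>.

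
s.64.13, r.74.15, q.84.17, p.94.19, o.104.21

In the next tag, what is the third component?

23

Third component goes 13, 15, 17, 19, 21 → 23 (+2 each step).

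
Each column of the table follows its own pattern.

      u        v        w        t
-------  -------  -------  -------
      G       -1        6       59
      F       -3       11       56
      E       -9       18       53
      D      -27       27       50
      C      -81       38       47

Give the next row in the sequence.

Column u: G, F, E, D, C → B (letters move back 1 place in the alphabet).
Column v goes -1, -3, -9, -27, -81 → -243 (×3 each step).
Column w goes 6, 11, 18, 27, 38 → 51 (differences are 5, 7, 9, … (increasing by 2 each time)).
Column t — −3 each step: 59, 56, 53, 50, 47 → 44.
Combining the parts gives B  -243  51  44.

B  -243  51  44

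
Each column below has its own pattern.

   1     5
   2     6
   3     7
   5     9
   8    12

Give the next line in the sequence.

First component: each term is the sum of the two before it; 1, 2, 3, 5, 8 → 13.
Second component: always 4 more than the first component, so 5, 6, 7, 9, 12 → 17.
So the next line is 13  17.

13  17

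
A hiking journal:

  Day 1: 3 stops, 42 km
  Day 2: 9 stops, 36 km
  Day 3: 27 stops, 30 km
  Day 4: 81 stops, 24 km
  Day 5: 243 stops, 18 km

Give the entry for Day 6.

Stops: ×3 each step; 3, 9, 27, 81, 243 → 729.
Km: −6 each step, so 42, 36, 30, 24, 18 → 12.
Putting it together: 729 stops, 12 km.

729 stops, 12 km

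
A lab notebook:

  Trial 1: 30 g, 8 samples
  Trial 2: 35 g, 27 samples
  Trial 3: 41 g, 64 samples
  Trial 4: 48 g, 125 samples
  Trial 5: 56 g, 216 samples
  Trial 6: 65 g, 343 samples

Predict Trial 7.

75 g, 512 samples

G: differences are 5, 6, 7, … (increasing by 1 each time), so 30, 35, 41, 48, 56, 65 → 75.
Samples: perfect cubes: 2³, 3³, 4³, …, so 8, 27, 64, 125, 216, 343 → 512.
So the next row is 75 g, 512 samples.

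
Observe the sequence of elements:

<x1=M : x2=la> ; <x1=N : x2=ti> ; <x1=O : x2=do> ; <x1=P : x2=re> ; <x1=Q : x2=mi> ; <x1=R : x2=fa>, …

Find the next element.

X1 — letters move forward 1 place in the alphabet: M, N, O, P, Q, R → S.
X2: runs through the solfège scale do→ti; la, ti, do, re, mi, fa → sol.
Putting it together: <x1=S : x2=sol>.

<x1=S : x2=sol>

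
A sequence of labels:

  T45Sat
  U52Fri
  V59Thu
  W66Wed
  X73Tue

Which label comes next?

Y80Mon

Letter — letters move forward 1 place in the alphabet: T, U, V, W, X → Y.
Second component goes 45, 52, 59, 66, 73 → 80 (+7 each step).
For the day, runs backward through the weekdays Mon→Sun: Sat, Fri, Thu, Wed, Tue → Mon.
So the next label is Y80Mon.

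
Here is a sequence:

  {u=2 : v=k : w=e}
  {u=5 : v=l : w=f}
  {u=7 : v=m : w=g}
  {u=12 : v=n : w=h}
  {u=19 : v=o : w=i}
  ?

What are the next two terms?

{u=31 : v=p : w=j}, {u=50 : v=q : w=k}

U goes 2, 5, 7, 12, 19 → 31 → 50 (each term is the sum of the two before it).
V goes k, l, m, n, o → p → q (letters move forward 1 place in the alphabet).
W: letters move forward 1 place in the alphabet; e, f, g, h, i → j → k.
Putting the parts together: {u=31 : v=p : w=j} and then {u=50 : v=q : w=k}.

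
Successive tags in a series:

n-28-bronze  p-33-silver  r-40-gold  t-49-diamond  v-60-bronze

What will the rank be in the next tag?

For the rank, repeats bronze → silver → gold → diamond: bronze, silver, gold, diamond, bronze → silver.

silver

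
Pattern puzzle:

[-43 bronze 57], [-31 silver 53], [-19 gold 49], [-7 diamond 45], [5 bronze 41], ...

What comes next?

First slot goes -43, -31, -19, -7, 5 → 17 (+12 each step).
Rank: repeats bronze → silver → gold → diamond, so bronze, silver, gold, diamond, bronze → silver.
Third slot: 57, 53, 49, 45, 41 → 37 (−4 each step).
So the next tuple is [17 silver 37].

[17 silver 37]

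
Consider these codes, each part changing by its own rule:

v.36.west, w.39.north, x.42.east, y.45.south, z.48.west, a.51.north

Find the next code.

b.54.east

Letter goes v, w, x, y, z, a → b (letters move forward 1 place in the alphabet, wrapping Z→A).
For the second component, +3 each step: 36, 39, 42, 45, 48, 51 → 54.
Direction: repeats west → north → east → south; west, north, east, south, west, north → east.
Combining the parts gives b.54.east.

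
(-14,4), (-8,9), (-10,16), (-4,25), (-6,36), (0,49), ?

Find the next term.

First entry: alternating steps +6, −2, +6, −2, …; -14, -8, -10, -4, -6, 0 → -2.
Second entry: perfect squares: 2², 3², 4², …, so 4, 9, 16, 25, 36, 49 → 64.
Putting it together: (-2,64).

(-2,64)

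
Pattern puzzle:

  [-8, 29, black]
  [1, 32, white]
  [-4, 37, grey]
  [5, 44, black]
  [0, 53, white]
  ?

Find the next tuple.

First coordinate — alternating steps +9, −5, +9, −5, …: -8, 1, -4, 5, 0 → 9.
Second coordinate: differences are 3, 5, 7, … (increasing by 2 each time), so 29, 32, 37, 44, 53 → 64.
Shade: repeats black → white → grey, so black, white, grey, black, white → grey.
Combining the parts gives [9, 64, grey].

[9, 64, grey]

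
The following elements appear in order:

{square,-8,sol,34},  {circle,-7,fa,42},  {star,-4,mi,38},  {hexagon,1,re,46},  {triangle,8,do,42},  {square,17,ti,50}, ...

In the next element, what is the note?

la

Note: sol, fa, mi, re, do, ti → la (runs backward through the solfège scale do→ti).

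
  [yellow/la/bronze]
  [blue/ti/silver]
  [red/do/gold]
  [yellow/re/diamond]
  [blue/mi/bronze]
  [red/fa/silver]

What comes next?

Colour: repeats yellow → blue → red, so yellow, blue, red, yellow, blue, red → yellow.
Note goes la, ti, do, re, mi, fa → sol (runs through the solfège scale do→ti).
For the rank, repeats bronze → silver → gold → diamond: bronze, silver, gold, diamond, bronze, silver → gold.
Putting it together: [yellow/sol/gold].

[yellow/sol/gold]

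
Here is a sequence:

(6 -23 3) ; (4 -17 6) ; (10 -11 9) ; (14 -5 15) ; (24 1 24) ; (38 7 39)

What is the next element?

First entry: 6, 4, 10, 14, 24, 38 → 62 (each term is the sum of the two before it).
Second entry: +6 each step, so -23, -17, -11, -5, 1, 7 → 13.
Third entry: 3, 6, 9, 15, 24, 39 → 63 (each term is the sum of the two before it).
So the next element is (62 13 63).

(62 13 63)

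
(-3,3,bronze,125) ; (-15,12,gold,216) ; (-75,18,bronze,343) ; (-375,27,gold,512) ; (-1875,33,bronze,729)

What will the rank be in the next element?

gold

For the rank, alternates bronze ↔ gold: bronze, gold, bronze, gold, bronze → gold.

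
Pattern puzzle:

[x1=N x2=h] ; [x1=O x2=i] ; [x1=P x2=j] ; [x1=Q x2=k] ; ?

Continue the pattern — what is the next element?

[x1=R x2=l]

X1: N, O, P, Q → R (letters move forward 1 place in the alphabet).
X2 goes h, i, j, k → l (letters move forward 1 place in the alphabet).
So the next element is [x1=R x2=l].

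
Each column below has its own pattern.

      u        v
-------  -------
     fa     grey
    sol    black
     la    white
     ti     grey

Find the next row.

do  black

Column u goes fa, sol, la, ti → do (runs through the solfège scale do→ti).
Column v goes grey, black, white, grey → black (repeats grey → black → white).
Combining the parts gives do  black.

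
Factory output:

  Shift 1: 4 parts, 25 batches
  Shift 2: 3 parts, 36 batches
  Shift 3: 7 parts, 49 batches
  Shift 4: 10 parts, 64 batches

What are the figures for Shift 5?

17 parts, 81 batches

Parts: 4, 3, 7, 10 → 17 (each term is the sum of the two before it).
For the batches, perfect squares: 5², 6², 7², …: 25, 36, 49, 64 → 81.
Putting it together: 17 parts, 81 batches.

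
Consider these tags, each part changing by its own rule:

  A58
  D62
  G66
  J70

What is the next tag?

M74

For the letter, letters move forward 3 places in the alphabet: A, D, G, J → M.
Second component: +4 each step; 58, 62, 66, 70 → 74.
Putting it together: M74.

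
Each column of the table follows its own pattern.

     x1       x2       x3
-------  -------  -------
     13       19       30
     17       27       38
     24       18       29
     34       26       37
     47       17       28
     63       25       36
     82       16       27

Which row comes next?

104  24  35

Column x1: 13, 17, 24, 34, 47, 63, 82 → 104 (differences are 4, 7, 10, … (increasing by 3 each time)).
Column x2: alternating steps +8, −9, +8, −9, …, so 19, 27, 18, 26, 17, 25, 16 → 24.
Column x3: 30, 38, 29, 37, 28, 36, 27 → 35 (always 11 more than the column x2).
Putting it together: 104  24  35.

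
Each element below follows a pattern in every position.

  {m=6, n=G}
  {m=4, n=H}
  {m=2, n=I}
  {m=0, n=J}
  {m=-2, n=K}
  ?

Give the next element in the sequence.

M — −2 each step: 6, 4, 2, 0, -2 → -4.
N goes G, H, I, J, K → L (letters move forward 1 place in the alphabet).
Combining the parts gives {m=-4, n=L}.

{m=-4, n=L}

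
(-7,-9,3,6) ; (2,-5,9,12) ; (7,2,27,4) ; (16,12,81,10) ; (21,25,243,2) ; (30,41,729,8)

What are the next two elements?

First slot: alternating steps +9, +5, +9, +5, …, so -7, 2, 7, 16, 21, 30 → 35 → 44.
Second slot: -9, -5, 2, 12, 25, 41 → 60 → 82 (differences are 4, 7, 10, … (increasing by 3 each time)).
Third slot: ×3 each step, so 3, 9, 27, 81, 243, 729 → 2187 → 6561.
Fourth slot: 6, 12, 4, 10, 2, 8 → 0 → 6 (alternating steps +6, −8, +6, −8, …).
Putting the parts together: (35,60,2187,0) and then (44,82,6561,6).

(35,60,2187,0), (44,82,6561,6)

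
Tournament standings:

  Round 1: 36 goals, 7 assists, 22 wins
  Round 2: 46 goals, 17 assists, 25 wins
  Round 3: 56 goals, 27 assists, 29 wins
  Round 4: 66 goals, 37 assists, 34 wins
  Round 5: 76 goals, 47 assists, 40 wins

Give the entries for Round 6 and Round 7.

86 goals, 57 assists, 47 wins; 96 goals, 67 assists, 55 wins

Goals — +10 each step: 36, 46, 56, 66, 76 → 86 → 96.
Assists: +10 each step, so 7, 17, 27, 37, 47 → 57 → 67.
Wins: differences are 3, 4, 5, … (increasing by 1 each time); 22, 25, 29, 34, 40 → 47 → 55.
So the next two rows are 86 goals, 57 assists, 47 wins and 96 goals, 67 assists, 55 wins.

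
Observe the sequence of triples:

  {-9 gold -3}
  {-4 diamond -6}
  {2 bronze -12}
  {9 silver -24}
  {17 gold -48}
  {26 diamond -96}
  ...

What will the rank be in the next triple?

For the first component, differences are 5, 6, 7, … (increasing by 1 each time): -9, -4, 2, 9, 17, 26 → 36.
Rank goes gold, diamond, bronze, silver, gold, diamond → bronze (repeats gold → diamond → bronze → silver).
Third component goes -3, -6, -12, -24, -48, -96 → -192 (×2 each step).

bronze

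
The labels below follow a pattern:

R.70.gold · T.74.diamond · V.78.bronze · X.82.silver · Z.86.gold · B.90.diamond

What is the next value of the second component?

94

Second component: +4 each step; 70, 74, 78, 82, 86, 90 → 94.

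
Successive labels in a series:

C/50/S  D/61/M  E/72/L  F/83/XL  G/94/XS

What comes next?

Letter — letters move forward 1 place in the alphabet: C, D, E, F, G → H.
Second component: 50, 61, 72, 83, 94 → 105 (+11 each step).
Size goes S, M, L, XL, XS → S (runs through clothing sizes XS→XL).
So the next label is H/105/S.

H/105/S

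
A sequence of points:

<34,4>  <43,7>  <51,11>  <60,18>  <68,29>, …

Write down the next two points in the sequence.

<77,47>, <85,76>

First component — alternating steps +9, +8, +9, +8, …: 34, 43, 51, 60, 68 → 77 → 85.
Second component goes 4, 7, 11, 18, 29 → 47 → 76 (each term is the sum of the two before it).
So the next two points are <77,47> and <85,76>.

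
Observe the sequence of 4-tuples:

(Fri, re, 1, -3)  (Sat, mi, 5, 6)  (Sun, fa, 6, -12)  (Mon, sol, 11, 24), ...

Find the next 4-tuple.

Day goes Fri, Sat, Sun, Mon → Tue (runs through the weekdays Mon→Sun).
Note: runs through the solfège scale do→ti, so re, mi, fa, sol → la.
For the third entry, each term is the sum of the two before it: 1, 5, 6, 11 → 17.
For the fourth entry, ×(-2) each step: -3, 6, -12, 24 → -48.
Putting it together: (Tue, la, 17, -48).

(Tue, la, 17, -48)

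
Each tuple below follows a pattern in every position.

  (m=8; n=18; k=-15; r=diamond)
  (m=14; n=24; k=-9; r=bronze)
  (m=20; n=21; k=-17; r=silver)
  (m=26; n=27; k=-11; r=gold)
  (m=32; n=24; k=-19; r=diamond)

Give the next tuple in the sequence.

M: 8, 14, 20, 26, 32 → 38 (+6 each step).
N — alternating steps +6, −3, +6, −3, …: 18, 24, 21, 27, 24 → 30.
K: alternating steps +6, −8, +6, −8, …; -15, -9, -17, -11, -19 → -13.
R: diamond, bronze, silver, gold, diamond → bronze (repeats diamond → bronze → silver → gold).
Putting it together: (m=38; n=30; k=-13; r=bronze).

(m=38; n=30; k=-13; r=bronze)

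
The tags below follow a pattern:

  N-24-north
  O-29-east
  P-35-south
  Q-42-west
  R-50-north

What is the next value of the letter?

S

Letter — letters move forward 1 place in the alphabet: N, O, P, Q, R → S.
For the second component, differences are 5, 6, 7, … (increasing by 1 each time): 24, 29, 35, 42, 50 → 59.
For the direction, repeats north → east → south → west: north, east, south, west, north → east.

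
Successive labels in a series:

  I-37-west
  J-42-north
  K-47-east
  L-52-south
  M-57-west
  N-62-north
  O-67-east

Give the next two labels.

Letter — letters move forward 1 place in the alphabet: I, J, K, L, M, N, O → P → Q.
Second component — +5 each step: 37, 42, 47, 52, 57, 62, 67 → 72 → 77.
Direction: repeats west → north → east → south, so west, north, east, south, west, north, east → south → west.
Putting the parts together: P-72-south and then Q-77-west.

P-72-south then Q-77-west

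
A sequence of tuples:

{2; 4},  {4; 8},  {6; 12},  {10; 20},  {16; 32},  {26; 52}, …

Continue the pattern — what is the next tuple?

First value: each term is the sum of the two before it, so 2, 4, 6, 10, 16, 26 → 42.
Second value: always 2 × the first value; 4, 8, 12, 20, 32, 52 → 84.
Putting it together: {42; 84}.

{42; 84}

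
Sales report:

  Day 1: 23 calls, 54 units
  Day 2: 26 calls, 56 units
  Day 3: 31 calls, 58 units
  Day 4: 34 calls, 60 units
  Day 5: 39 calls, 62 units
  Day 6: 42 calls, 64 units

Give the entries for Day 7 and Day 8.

47 calls, 66 units; 50 calls, 68 units

Calls goes 23, 26, 31, 34, 39, 42 → 47 → 50 (alternating steps +3, +5, +3, +5, …).
Units — +2 each step: 54, 56, 58, 60, 62, 64 → 66 → 68.
Putting the parts together: 47 calls, 66 units and then 50 calls, 68 units.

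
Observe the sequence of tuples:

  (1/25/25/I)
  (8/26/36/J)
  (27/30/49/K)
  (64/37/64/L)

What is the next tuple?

First component: perfect cubes: 1³, 2³, 3³, …, so 1, 8, 27, 64 → 125.
Second component: differences are 1, 4, 7, … (increasing by 3 each time), so 25, 26, 30, 37 → 47.
Third component: 25, 36, 49, 64 → 81 (perfect squares: 5², 6², 7², …).
For the letter, letters move forward 1 place in the alphabet: I, J, K, L → M.
So the next tuple is (125/47/81/M).

(125/47/81/M)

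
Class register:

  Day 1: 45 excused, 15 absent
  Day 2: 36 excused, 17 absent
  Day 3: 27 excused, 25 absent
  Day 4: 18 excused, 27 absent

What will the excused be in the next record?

9

Excused: −9 each step, so 45, 36, 27, 18 → 9.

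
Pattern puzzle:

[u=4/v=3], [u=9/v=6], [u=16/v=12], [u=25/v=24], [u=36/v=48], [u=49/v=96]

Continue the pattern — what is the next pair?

U: perfect squares: 2², 3², 4², …; 4, 9, 16, 25, 36, 49 → 64.
V — ×2 each step: 3, 6, 12, 24, 48, 96 → 192.
So the next pair is [u=64/v=192].

[u=64/v=192]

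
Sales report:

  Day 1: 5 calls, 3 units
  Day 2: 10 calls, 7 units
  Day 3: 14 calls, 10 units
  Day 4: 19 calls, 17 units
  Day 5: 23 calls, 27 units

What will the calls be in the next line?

Calls — alternating steps +5, +4, +5, +4, …: 5, 10, 14, 19, 23 → 28.

28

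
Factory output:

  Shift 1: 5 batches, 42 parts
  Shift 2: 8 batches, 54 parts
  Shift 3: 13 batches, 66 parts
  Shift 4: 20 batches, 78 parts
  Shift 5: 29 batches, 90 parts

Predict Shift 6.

Batches goes 5, 8, 13, 20, 29 → 40 (differences are 3, 5, 7, … (increasing by 2 each time)).
Parts goes 42, 54, 66, 78, 90 → 102 (+12 each step).
Combining the parts gives 40 batches, 102 parts.

40 batches, 102 parts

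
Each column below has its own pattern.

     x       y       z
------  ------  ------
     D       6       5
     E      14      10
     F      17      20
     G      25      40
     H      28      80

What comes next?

Column x: D, E, F, G, H → I (letters move forward 1 place in the alphabet).
Column y: alternating steps +8, +3, +8, +3, …, so 6, 14, 17, 25, 28 → 36.
Column z — ×2 each step: 5, 10, 20, 40, 80 → 160.
So the next row is I  36  160.

I  36  160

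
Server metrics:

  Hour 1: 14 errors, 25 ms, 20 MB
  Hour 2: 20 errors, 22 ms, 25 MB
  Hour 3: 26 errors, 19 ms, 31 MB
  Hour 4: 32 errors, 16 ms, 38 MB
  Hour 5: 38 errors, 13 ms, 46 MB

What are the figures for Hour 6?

44 errors, 10 ms, 55 MB

Errors — +6 each step: 14, 20, 26, 32, 38 → 44.
Ms: −3 each step, so 25, 22, 19, 16, 13 → 10.
MB goes 20, 25, 31, 38, 46 → 55 (differences are 5, 6, 7, … (increasing by 1 each time)).
Putting it together: 44 errors, 10 ms, 55 MB.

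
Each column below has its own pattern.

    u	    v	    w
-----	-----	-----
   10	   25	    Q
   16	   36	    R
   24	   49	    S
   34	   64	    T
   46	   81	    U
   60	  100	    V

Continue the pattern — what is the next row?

Column u — differences are 6, 8, 10, … (increasing by 2 each time): 10, 16, 24, 34, 46, 60 → 76.
Column v — perfect squares: 5², 6², 7², …: 25, 36, 49, 64, 81, 100 → 121.
Column w — letters move forward 1 place in the alphabet: Q, R, S, T, U, V → W.
Putting it together: 76  121  W.

76  121  W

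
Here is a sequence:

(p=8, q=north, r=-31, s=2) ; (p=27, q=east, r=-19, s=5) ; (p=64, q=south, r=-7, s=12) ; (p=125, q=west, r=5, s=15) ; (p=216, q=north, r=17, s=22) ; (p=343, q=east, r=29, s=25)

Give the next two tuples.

(p=512, q=south, r=41, s=32), (p=729, q=west, r=53, s=35)

P: 8, 27, 64, 125, 216, 343 → 512 → 729 (perfect cubes: 2³, 3³, 4³, …).
For the q, repeats north → east → south → west: north, east, south, west, north, east → south → west.
For the r, +12 each step: -31, -19, -7, 5, 17, 29 → 41 → 53.
S: 2, 5, 12, 15, 22, 25 → 32 → 35 (alternating steps +3, +7, +3, +7, …).
So the next two tuples are (p=512, q=south, r=41, s=32) and (p=729, q=west, r=53, s=35).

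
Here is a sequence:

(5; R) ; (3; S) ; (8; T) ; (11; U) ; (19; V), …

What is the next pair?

(30; W)

For the first part, each term is the sum of the two before it: 5, 3, 8, 11, 19 → 30.
Letter: R, S, T, U, V → W (letters move forward 1 place in the alphabet).
So the next pair is (30; W).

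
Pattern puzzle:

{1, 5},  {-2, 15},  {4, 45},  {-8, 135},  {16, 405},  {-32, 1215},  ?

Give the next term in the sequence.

{64, 3645}

First coordinate goes 1, -2, 4, -8, 16, -32 → 64 (×(-2) each step).
Second coordinate goes 5, 15, 45, 135, 405, 1215 → 3645 (×3 each step).
So the next term is {64, 3645}.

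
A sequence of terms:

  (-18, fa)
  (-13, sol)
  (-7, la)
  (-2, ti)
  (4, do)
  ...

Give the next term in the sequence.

For the first part, alternating steps +5, +6, +5, +6, …: -18, -13, -7, -2, 4 → 9.
Note: runs through the solfège scale do→ti, so fa, sol, la, ti, do → re.
So the next term is (9, re).

(9, re)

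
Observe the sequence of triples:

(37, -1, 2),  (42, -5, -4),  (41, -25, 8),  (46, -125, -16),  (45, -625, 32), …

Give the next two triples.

First slot goes 37, 42, 41, 46, 45 → 50 → 49 (alternating steps +5, −1, +5, −1, …).
Second slot: -1, -5, -25, -125, -625 → -3125 → -15625 (×5 each step).
Third slot: 2, -4, 8, -16, 32 → -64 → 128 (×(-2) each step).
So the next two triples are (50, -3125, -64) and (49, -15625, 128).

(50, -3125, -64), (49, -15625, 128)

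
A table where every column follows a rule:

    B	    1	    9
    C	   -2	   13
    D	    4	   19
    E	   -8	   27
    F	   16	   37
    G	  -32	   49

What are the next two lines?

Letter: B, C, D, E, F, G → H → I (letters move forward 1 place in the alphabet).
Second component goes 1, -2, 4, -8, 16, -32 → 64 → -128 (×(-2) each step).
Third component — differences are 4, 6, 8, … (increasing by 2 each time): 9, 13, 19, 27, 37, 49 → 63 → 79.
So the next two lines are H  64  63 and I  -128  79.

H  64  63; I  -128  79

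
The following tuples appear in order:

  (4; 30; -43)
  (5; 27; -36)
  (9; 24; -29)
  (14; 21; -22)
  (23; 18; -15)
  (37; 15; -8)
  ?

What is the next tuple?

First coordinate — each term is the sum of the two before it: 4, 5, 9, 14, 23, 37 → 60.
Second coordinate: −3 each step; 30, 27, 24, 21, 18, 15 → 12.
Third coordinate: +7 each step; -43, -36, -29, -22, -15, -8 → -1.
Combining the parts gives (60; 12; -1).

(60; 12; -1)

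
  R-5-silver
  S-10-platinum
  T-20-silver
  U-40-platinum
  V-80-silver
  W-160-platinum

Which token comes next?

X-320-silver

Letter: letters move forward 1 place in the alphabet, so R, S, T, U, V, W → X.
For the second component, ×2 each step: 5, 10, 20, 40, 80, 160 → 320.
Metal goes silver, platinum, silver, platinum, silver, platinum → silver (alternates silver ↔ platinum).
Putting it together: X-320-silver.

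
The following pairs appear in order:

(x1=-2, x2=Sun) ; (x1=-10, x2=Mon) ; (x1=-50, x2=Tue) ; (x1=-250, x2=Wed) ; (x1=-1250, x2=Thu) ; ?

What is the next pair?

X1: ×5 each step; -2, -10, -50, -250, -1250 → -6250.
X2: runs through the weekdays Mon→Sun; Sun, Mon, Tue, Wed, Thu → Fri.
So the next pair is (x1=-6250, x2=Fri).

(x1=-6250, x2=Fri)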